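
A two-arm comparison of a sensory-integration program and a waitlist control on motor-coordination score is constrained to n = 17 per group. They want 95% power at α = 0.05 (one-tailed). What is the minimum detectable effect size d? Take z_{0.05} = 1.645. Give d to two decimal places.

For two independent groups of n = 17 each: d_min = (z_{α} + z_β)·√(2/n).
z-sum = 1.645 + 1.645 = 3.290.
d_min = 3.290 × √(2/17) = 3.290 × 0.3430 = 1.128.

d_min ≈ 1.13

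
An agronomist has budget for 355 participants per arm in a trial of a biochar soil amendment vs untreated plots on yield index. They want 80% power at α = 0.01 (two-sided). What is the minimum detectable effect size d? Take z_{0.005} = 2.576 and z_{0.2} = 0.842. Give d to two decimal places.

For two independent groups of n = 355 each: d_min = (z_{α/2} + z_β)·√(2/n).
z-sum = 2.576 + 0.842 = 3.418.
d_min = 3.418 × √(2/355) = 3.418 × 0.0751 = 0.257.

d_min ≈ 0.26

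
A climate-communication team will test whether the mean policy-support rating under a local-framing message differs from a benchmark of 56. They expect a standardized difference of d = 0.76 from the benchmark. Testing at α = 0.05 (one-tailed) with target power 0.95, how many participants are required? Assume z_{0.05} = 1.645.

For a one-sample test: n = ((z_{α} + z_β) / d)².
z_{α} + z_β = 1.645 + 1.645 = 3.290.
n = (3.290 / 0.76)² = 4.329² = 18.74.
Round up.

n = 19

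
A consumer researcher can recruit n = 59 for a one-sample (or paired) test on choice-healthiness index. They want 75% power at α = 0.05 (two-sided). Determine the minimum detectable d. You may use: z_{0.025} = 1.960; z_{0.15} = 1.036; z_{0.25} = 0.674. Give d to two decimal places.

For a single sample (or paired design) of n = 59: d_min = (z_{α/2} + z_β)/√n.
z-sum = 1.960 + 0.674 = 2.634.
d_min = 2.634 / √59 = 2.634 / 7.681 = 0.343.

d_min ≈ 0.34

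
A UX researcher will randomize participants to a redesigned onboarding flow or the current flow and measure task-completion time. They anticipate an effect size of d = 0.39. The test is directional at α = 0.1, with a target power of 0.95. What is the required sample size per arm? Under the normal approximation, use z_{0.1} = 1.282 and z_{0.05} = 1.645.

For two independent groups with equal n: n = 2·((z_{α} + z_β) / d)².
z_{α} + z_β = 1.282 + 1.645 = 2.927.
n = 2 × (2.927 / 0.39)² = 2 × 7.505² = 2 × 56.33 = 112.7.
Round up to the next whole participant.

n = 113 per group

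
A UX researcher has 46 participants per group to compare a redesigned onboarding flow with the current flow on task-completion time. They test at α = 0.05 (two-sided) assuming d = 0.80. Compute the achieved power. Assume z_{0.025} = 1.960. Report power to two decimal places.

For two equal groups, power = Φ(d·√(n/2) − z_{α/2}).
d·√(n/2) = 0.80 × √(46/2) = 0.80 × 4.796 = 3.837.
z_β = 3.837 − 1.960 = 1.877.
Power = Φ(1.877) = 0.970.

power ≈ 0.97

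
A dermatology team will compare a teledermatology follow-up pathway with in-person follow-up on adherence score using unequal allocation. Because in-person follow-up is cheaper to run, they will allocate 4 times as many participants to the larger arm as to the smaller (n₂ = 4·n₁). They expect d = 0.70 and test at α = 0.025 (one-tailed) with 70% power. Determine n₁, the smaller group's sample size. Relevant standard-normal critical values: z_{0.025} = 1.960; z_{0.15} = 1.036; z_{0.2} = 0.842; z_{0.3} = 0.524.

With allocation ratio k = n₂/n₁ = 4, Var(x̄₁−x̄₂) = σ²(1/n₁ + 1/(k·n₁)) = σ²·(k+1)/(k·n₁).
So n₁ = (1 + 1/k)·((z_{α} + z_β)/d)² = 1.250 × (2.484/0.70)².
n₁ = 1.250 × 12.59 = 15.7.
Round up: n₁ = 16, giving n₂ = 4 × 16 = 64.

n₁ = 16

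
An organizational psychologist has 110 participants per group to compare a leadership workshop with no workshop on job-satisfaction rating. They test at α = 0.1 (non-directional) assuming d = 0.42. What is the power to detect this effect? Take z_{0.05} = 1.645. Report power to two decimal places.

For two equal groups, power = Φ(d·√(n/2) − z_{α/2}).
d·√(n/2) = 0.42 × √(110/2) = 0.42 × 7.416 = 3.115.
z_β = 3.115 − 1.645 = 1.470.
Power = Φ(1.470) = 0.929.

power ≈ 0.93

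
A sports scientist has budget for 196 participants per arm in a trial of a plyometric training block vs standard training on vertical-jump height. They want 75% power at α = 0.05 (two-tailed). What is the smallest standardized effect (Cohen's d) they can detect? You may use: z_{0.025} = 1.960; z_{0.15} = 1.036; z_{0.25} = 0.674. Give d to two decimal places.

d_min ≈ 0.27

For two independent groups of n = 196 each: d_min = (z_{α/2} + z_β)·√(2/n).
z-sum = 1.960 + 0.674 = 2.634.
d_min = 2.634 × √(2/196) = 2.634 × 0.1010 = 0.266.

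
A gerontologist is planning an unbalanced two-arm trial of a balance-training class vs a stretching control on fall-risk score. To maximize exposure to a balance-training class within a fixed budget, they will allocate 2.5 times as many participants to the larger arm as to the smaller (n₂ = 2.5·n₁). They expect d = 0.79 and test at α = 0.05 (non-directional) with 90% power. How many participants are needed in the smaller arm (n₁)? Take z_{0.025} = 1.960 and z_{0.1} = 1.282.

n₁ = 24

With allocation ratio k = n₂/n₁ = 2.5, Var(x̄₁−x̄₂) = σ²(1/n₁ + 1/(k·n₁)) = σ²·(k+1)/(k·n₁).
So n₁ = (1 + 1/k)·((z_{α/2} + z_β)/d)² = 1.400 × (3.242/0.79)².
n₁ = 1.400 × 16.84 = 23.6.
Round up: n₁ = 24, giving n₂ = 2.5 × 24 = 60.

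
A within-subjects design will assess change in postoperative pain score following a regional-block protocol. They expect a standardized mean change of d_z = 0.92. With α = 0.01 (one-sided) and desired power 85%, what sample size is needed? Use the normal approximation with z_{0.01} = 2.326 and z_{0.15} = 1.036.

For a paired (one-sample on differences) test: n = ((z_{α} + z_β) / d)².
z_{α} + z_β = 2.326 + 1.036 = 3.362.
n = (3.362 / 0.92)² = 3.654² = 13.35.
Round up.

n = 14 pairs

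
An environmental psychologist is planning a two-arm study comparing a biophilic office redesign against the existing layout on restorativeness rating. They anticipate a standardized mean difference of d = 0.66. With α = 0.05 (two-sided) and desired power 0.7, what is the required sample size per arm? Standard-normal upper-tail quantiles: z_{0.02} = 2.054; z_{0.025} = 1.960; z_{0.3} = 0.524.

n = 29 per group

For two independent groups with equal n: n = 2·((z_{α/2} + z_β) / d)².
z_{α/2} + z_β = 1.960 + 0.524 = 2.484.
n = 2 × (2.484 / 0.66)² = 2 × 3.764² = 2 × 14.16 = 28.3.
Round up to the next whole participant.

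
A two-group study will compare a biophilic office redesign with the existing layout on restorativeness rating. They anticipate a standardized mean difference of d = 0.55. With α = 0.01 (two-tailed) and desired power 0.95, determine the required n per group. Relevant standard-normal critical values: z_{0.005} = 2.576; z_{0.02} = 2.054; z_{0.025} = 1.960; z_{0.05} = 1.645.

For two independent groups with equal n: n = 2·((z_{α/2} + z_β) / d)².
z_{α/2} + z_β = 2.576 + 1.645 = 4.221.
n = 2 × (4.221 / 0.55)² = 2 × 7.675² = 2 × 58.90 = 117.8.
Round up to the next whole participant.

n = 118 per group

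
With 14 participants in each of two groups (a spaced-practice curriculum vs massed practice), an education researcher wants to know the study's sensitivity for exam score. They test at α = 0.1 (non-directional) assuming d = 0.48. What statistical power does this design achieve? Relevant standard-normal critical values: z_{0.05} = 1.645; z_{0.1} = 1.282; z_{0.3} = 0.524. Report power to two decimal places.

For two equal groups, power = Φ(d·√(n/2) − z_{α/2}).
d·√(n/2) = 0.48 × √(14/2) = 0.48 × 2.646 = 1.270.
z_β = 1.270 − 1.645 = -0.375.
Power = Φ(-0.375) = 0.354.

power ≈ 0.35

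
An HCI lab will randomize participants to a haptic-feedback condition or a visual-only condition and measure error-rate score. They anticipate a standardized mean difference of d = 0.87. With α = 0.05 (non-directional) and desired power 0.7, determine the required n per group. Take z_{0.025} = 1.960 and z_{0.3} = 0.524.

For two independent groups with equal n: n = 2·((z_{α/2} + z_β) / d)².
z_{α/2} + z_β = 1.960 + 0.524 = 2.484.
n = 2 × (2.484 / 0.87)² = 2 × 2.855² = 2 × 8.15 = 16.3.
Round up to the next whole participant.

n = 17 per group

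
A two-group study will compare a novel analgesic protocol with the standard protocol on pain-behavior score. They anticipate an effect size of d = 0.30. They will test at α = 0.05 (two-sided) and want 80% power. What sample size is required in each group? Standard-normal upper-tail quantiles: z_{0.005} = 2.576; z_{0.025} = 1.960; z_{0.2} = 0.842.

n = 175 per group

For two independent groups with equal n: n = 2·((z_{α/2} + z_β) / d)².
z_{α/2} + z_β = 1.960 + 0.842 = 2.802.
n = 2 × (2.802 / 0.30)² = 2 × 9.340² = 2 × 87.24 = 174.5.
Round up to the next whole participant.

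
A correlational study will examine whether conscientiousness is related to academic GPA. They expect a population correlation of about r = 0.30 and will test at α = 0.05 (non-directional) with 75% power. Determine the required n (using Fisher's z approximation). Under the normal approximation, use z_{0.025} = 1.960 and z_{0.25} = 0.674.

n = 76

Fisher's z: C = ½·ln((1+r)/(1−r)) = ½·ln(1.8571) = 0.3095.
n = ((z_{α/2} + z_β)/C)² + 3.
(1.960 + 0.674) / 0.3095 = 2.634 / 0.3095 = 8.511.
n = 8.511² + 3 = 72.43 + 3 = 75.4.
Round up.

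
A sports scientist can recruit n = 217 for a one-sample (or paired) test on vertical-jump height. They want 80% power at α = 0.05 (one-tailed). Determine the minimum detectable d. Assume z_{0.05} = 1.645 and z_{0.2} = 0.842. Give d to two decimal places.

d_min ≈ 0.17

For a single sample (or paired design) of n = 217: d_min = (z_{α} + z_β)/√n.
z-sum = 1.645 + 0.842 = 2.487.
d_min = 2.487 / √217 = 2.487 / 14.731 = 0.169.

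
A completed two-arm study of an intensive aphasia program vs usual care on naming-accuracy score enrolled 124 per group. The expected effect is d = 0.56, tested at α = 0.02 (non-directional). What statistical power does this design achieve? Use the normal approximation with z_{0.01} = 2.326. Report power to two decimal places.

power ≈ 0.98

For two equal groups, power = Φ(d·√(n/2) − z_{α/2}).
d·√(n/2) = 0.56 × √(124/2) = 0.56 × 7.874 = 4.409.
z_β = 4.409 − 2.326 = 2.083.
Power = Φ(2.083) = 0.981.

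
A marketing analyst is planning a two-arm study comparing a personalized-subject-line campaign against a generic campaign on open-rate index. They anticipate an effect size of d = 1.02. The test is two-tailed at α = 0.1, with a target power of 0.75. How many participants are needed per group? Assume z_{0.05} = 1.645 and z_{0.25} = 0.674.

For two independent groups with equal n: n = 2·((z_{α/2} + z_β) / d)².
z_{α/2} + z_β = 1.645 + 0.674 = 2.319.
n = 2 × (2.319 / 1.02)² = 2 × 2.274² = 2 × 5.17 = 10.3.
Round up to the next whole participant.

n = 11 per group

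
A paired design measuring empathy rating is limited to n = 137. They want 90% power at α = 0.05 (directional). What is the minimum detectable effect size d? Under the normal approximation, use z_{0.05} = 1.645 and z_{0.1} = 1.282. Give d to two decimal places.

For a single sample (or paired design) of n = 137: d_min = (z_{α} + z_β)/√n.
z-sum = 1.645 + 1.282 = 2.927.
d_min = 2.927 / √137 = 2.927 / 11.705 = 0.250.

d_min ≈ 0.25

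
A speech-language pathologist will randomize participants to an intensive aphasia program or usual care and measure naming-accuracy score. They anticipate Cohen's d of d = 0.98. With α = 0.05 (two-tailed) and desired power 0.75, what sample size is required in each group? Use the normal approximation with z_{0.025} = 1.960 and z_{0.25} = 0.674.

For two independent groups with equal n: n = 2·((z_{α/2} + z_β) / d)².
z_{α/2} + z_β = 1.960 + 0.674 = 2.634.
n = 2 × (2.634 / 0.98)² = 2 × 2.688² = 2 × 7.22 = 14.4.
Round up to the next whole participant.

n = 15 per group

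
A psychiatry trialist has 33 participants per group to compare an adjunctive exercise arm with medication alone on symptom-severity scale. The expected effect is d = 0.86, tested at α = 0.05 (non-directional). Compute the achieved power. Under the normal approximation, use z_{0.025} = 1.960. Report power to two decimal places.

power ≈ 0.94

For two equal groups, power = Φ(d·√(n/2) − z_{α/2}).
d·√(n/2) = 0.86 × √(33/2) = 0.86 × 4.062 = 3.493.
z_β = 3.493 − 1.960 = 1.533.
Power = Φ(1.533) = 0.937.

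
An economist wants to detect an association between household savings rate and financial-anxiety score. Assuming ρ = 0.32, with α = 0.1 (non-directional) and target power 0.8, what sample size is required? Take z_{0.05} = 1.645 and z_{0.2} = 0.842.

Fisher's z: C = ½·ln((1+r)/(1−r)) = ½·ln(1.9412) = 0.3316.
n = ((z_{α/2} + z_β)/C)² + 3.
(1.645 + 0.842) / 0.3316 = 2.487 / 0.3316 = 7.500.
n = 7.500² + 3 = 56.25 + 3 = 59.2.
Round up.

n = 60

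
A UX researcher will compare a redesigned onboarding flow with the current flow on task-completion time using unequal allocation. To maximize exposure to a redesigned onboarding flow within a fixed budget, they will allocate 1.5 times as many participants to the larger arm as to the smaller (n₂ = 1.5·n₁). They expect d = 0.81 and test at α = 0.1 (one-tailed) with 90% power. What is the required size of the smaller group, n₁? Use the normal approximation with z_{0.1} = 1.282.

With allocation ratio k = n₂/n₁ = 1.5, Var(x̄₁−x̄₂) = σ²(1/n₁ + 1/(k·n₁)) = σ²·(k+1)/(k·n₁).
So n₁ = (1 + 1/k)·((z_{α} + z_β)/d)² = 1.667 × (2.564/0.81)².
n₁ = 1.667 × 10.02 = 16.7.
Round up: n₁ = 17, giving n₂ = ⌈1.5 × 17⌉ = ⌈25.5⌉ = 26.

n₁ = 17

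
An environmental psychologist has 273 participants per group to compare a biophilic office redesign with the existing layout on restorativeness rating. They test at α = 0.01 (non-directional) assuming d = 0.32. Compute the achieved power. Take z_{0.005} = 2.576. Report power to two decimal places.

power ≈ 0.88

For two equal groups, power = Φ(d·√(n/2) − z_{α/2}).
d·√(n/2) = 0.32 × √(273/2) = 0.32 × 11.683 = 3.739.
z_β = 3.739 − 2.576 = 1.163.
Power = Φ(1.163) = 0.878.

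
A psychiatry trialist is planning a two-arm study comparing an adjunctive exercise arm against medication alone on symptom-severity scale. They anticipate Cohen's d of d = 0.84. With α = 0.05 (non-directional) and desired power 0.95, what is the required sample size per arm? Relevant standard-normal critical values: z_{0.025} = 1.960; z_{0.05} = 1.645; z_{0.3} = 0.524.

n = 37 per group

For two independent groups with equal n: n = 2·((z_{α/2} + z_β) / d)².
z_{α/2} + z_β = 1.960 + 1.645 = 3.605.
n = 2 × (3.605 / 0.84)² = 2 × 4.292² = 2 × 18.42 = 36.8.
Round up to the next whole participant.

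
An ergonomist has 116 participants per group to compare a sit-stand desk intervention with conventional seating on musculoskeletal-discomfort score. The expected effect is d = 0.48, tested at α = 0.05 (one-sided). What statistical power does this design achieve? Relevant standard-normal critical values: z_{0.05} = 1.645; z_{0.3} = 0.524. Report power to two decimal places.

power ≈ 0.98

For two equal groups, power = Φ(d·√(n/2) − z_{α}).
d·√(n/2) = 0.48 × √(116/2) = 0.48 × 7.616 = 3.656.
z_β = 3.656 − 1.645 = 2.011.
Power = Φ(2.011) = 0.978.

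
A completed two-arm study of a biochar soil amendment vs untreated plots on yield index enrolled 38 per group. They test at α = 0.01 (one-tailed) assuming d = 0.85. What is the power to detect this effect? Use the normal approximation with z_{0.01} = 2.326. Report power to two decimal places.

For two equal groups, power = Φ(d·√(n/2) − z_{α}).
d·√(n/2) = 0.85 × √(38/2) = 0.85 × 4.359 = 3.705.
z_β = 3.705 − 2.326 = 1.379.
Power = Φ(1.379) = 0.916.

power ≈ 0.92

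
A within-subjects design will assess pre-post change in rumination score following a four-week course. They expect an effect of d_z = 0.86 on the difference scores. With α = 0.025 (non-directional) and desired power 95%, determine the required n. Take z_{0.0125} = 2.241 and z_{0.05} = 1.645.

For a paired (one-sample on differences) test: n = ((z_{α/2} + z_β) / d)².
z_{α/2} + z_β = 2.241 + 1.645 = 3.886.
n = (3.886 / 0.86)² = 4.519² = 20.42.
Round up.

n = 21 pairs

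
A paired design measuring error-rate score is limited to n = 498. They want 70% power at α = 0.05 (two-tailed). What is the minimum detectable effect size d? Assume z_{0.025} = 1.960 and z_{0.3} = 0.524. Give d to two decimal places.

For a single sample (or paired design) of n = 498: d_min = (z_{α/2} + z_β)/√n.
z-sum = 1.960 + 0.524 = 2.484.
d_min = 2.484 / √498 = 2.484 / 22.316 = 0.111.

d_min ≈ 0.11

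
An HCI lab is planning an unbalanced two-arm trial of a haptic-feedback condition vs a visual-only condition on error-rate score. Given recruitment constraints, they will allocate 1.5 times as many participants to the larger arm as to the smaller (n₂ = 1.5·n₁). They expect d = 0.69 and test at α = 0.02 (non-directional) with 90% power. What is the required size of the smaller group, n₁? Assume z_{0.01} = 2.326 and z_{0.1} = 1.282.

With allocation ratio k = n₂/n₁ = 1.5, Var(x̄₁−x̄₂) = σ²(1/n₁ + 1/(k·n₁)) = σ²·(k+1)/(k·n₁).
So n₁ = (1 + 1/k)·((z_{α/2} + z_β)/d)² = 1.667 × (3.608/0.69)².
n₁ = 1.667 × 27.34 = 45.6.
Round up: n₁ = 46, giving n₂ = 1.5 × 46 = 69.

n₁ = 46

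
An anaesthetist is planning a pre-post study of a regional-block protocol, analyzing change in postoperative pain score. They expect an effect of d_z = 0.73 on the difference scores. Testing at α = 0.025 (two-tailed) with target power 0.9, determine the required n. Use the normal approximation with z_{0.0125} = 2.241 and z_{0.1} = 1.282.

For a paired (one-sample on differences) test: n = ((z_{α/2} + z_β) / d)².
z_{α/2} + z_β = 2.241 + 1.282 = 3.523.
n = (3.523 / 0.73)² = 4.826² = 23.29.
Round up.

n = 24 pairs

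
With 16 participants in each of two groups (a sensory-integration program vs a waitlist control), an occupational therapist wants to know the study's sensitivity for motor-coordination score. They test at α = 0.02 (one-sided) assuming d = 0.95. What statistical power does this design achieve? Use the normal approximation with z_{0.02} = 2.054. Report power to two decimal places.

power ≈ 0.74

For two equal groups, power = Φ(d·√(n/2) − z_{α}).
d·√(n/2) = 0.95 × √(16/2) = 0.95 × 2.828 = 2.687.
z_β = 2.687 − 2.054 = 0.633.
Power = Φ(0.633) = 0.737.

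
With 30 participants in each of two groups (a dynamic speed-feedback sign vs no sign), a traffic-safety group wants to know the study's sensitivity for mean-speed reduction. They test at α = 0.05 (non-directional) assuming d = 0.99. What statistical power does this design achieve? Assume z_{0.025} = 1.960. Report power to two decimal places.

For two equal groups, power = Φ(d·√(n/2) − z_{α/2}).
d·√(n/2) = 0.99 × √(30/2) = 0.99 × 3.873 = 3.834.
z_β = 3.834 − 1.960 = 1.874.
Power = Φ(1.874) = 0.970.

power ≈ 0.97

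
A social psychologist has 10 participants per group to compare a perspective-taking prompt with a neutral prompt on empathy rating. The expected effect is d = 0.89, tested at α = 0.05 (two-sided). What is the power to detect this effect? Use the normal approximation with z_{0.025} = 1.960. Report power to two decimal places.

For two equal groups, power = Φ(d·√(n/2) − z_{α/2}).
d·√(n/2) = 0.89 × √(10/2) = 0.89 × 2.236 = 1.990.
z_β = 1.990 − 1.960 = 0.030.
Power = Φ(0.030) = 0.512.

power ≈ 0.51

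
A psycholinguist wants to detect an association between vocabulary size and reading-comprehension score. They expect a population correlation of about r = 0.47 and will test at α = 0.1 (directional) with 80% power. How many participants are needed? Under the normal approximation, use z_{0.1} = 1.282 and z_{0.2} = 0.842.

n = 21

Fisher's z: C = ½·ln((1+r)/(1−r)) = ½·ln(2.7736) = 0.5101.
n = ((z_{α} + z_β)/C)² + 3.
(1.282 + 0.842) / 0.5101 = 2.124 / 0.5101 = 4.164.
n = 4.164² + 3 = 17.34 + 3 = 20.3.
Round up.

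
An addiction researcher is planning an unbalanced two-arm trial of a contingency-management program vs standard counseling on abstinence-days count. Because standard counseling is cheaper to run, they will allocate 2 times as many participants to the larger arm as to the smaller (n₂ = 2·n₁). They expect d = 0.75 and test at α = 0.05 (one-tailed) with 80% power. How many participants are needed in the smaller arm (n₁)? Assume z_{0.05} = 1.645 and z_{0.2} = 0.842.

n₁ = 17

With allocation ratio k = n₂/n₁ = 2, Var(x̄₁−x̄₂) = σ²(1/n₁ + 1/(k·n₁)) = σ²·(k+1)/(k·n₁).
So n₁ = (1 + 1/k)·((z_{α} + z_β)/d)² = 1.500 × (2.487/0.75)².
n₁ = 1.500 × 11.00 = 16.5.
Round up: n₁ = 17, giving n₂ = 2 × 17 = 34.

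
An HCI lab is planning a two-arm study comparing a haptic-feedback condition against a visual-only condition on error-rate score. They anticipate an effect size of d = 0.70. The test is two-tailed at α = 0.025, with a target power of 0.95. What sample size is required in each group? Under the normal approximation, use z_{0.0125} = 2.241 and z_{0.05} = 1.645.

n = 62 per group

For two independent groups with equal n: n = 2·((z_{α/2} + z_β) / d)².
z_{α/2} + z_β = 2.241 + 1.645 = 3.886.
n = 2 × (3.886 / 0.70)² = 2 × 5.551² = 2 × 30.82 = 61.6.
Round up to the next whole participant.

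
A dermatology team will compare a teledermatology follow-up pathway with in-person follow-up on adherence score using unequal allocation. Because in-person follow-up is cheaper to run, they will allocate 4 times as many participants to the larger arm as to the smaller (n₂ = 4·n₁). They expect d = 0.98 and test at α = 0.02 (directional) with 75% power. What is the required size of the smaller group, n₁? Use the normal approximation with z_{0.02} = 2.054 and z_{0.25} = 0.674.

n₁ = 10

With allocation ratio k = n₂/n₁ = 4, Var(x̄₁−x̄₂) = σ²(1/n₁ + 1/(k·n₁)) = σ²·(k+1)/(k·n₁).
So n₁ = (1 + 1/k)·((z_{α} + z_β)/d)² = 1.250 × (2.728/0.98)².
n₁ = 1.250 × 7.75 = 9.7.
Round up: n₁ = 10, giving n₂ = 4 × 10 = 40.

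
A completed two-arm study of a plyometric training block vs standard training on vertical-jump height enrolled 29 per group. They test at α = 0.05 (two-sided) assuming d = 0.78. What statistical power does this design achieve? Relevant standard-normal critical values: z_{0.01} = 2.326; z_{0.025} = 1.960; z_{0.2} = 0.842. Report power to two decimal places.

power ≈ 0.84

For two equal groups, power = Φ(d·√(n/2) − z_{α/2}).
d·√(n/2) = 0.78 × √(29/2) = 0.78 × 3.808 = 2.970.
z_β = 2.970 − 1.960 = 1.010.
Power = Φ(1.010) = 0.844.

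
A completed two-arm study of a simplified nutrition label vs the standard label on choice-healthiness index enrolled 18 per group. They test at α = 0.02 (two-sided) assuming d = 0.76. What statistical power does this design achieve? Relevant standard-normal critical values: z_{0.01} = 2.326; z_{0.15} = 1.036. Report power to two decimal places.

power ≈ 0.48

For two equal groups, power = Φ(d·√(n/2) − z_{α/2}).
d·√(n/2) = 0.76 × √(18/2) = 0.76 × 3.000 = 2.280.
z_β = 2.280 − 2.326 = -0.046.
Power = Φ(-0.046) = 0.482.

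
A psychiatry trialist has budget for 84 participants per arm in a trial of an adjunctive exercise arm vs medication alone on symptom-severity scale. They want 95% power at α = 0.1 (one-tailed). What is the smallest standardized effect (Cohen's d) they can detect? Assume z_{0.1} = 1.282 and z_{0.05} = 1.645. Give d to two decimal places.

For two independent groups of n = 84 each: d_min = (z_{α} + z_β)·√(2/n).
z-sum = 1.282 + 1.645 = 2.927.
d_min = 2.927 × √(2/84) = 2.927 × 0.1543 = 0.452.

d_min ≈ 0.45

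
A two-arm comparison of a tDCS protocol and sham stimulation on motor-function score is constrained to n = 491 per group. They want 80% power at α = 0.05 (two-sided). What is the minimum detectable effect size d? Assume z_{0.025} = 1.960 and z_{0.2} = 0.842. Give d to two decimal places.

d_min ≈ 0.18

For two independent groups of n = 491 each: d_min = (z_{α/2} + z_β)·√(2/n).
z-sum = 1.960 + 0.842 = 2.802.
d_min = 2.802 × √(2/491) = 2.802 × 0.0638 = 0.179.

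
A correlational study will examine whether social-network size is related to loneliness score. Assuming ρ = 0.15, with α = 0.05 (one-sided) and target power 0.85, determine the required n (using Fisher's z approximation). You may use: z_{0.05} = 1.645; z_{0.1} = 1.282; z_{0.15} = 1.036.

Fisher's z: C = ½·ln((1+r)/(1−r)) = ½·ln(1.3529) = 0.1511.
n = ((z_{α} + z_β)/C)² + 3.
(1.645 + 1.036) / 0.1511 = 2.681 / 0.1511 = 17.743.
n = 17.743² + 3 = 314.82 + 3 = 317.8.
Round up.

n = 318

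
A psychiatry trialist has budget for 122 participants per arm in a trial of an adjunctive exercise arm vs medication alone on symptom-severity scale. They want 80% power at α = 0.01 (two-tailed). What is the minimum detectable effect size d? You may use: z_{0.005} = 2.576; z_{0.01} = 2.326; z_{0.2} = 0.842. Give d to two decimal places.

For two independent groups of n = 122 each: d_min = (z_{α/2} + z_β)·√(2/n).
z-sum = 2.576 + 0.842 = 3.418.
d_min = 3.418 × √(2/122) = 3.418 × 0.1280 = 0.438.

d_min ≈ 0.44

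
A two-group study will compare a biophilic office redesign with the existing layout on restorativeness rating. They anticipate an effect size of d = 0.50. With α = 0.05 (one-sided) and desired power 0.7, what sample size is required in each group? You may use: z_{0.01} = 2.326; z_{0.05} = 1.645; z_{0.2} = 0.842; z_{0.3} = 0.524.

For two independent groups with equal n: n = 2·((z_{α} + z_β) / d)².
z_{α} + z_β = 1.645 + 0.524 = 2.169.
n = 2 × (2.169 / 0.50)² = 2 × 4.338² = 2 × 18.82 = 37.6.
Round up to the next whole participant.

n = 38 per group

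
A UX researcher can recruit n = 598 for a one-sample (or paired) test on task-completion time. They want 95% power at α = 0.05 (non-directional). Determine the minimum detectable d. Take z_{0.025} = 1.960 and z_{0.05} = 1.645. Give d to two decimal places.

d_min ≈ 0.15

For a single sample (or paired design) of n = 598: d_min = (z_{α/2} + z_β)/√n.
z-sum = 1.960 + 1.645 = 3.605.
d_min = 3.605 / √598 = 3.605 / 24.454 = 0.147.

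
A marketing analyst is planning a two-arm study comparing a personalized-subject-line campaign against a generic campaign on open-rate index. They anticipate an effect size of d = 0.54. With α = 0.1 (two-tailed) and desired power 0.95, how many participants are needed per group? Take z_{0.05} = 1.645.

For two independent groups with equal n: n = 2·((z_{α/2} + z_β) / d)².
z_{α/2} + z_β = 1.645 + 1.645 = 3.290.
n = 2 × (3.290 / 0.54)² = 2 × 6.093² = 2 × 37.12 = 74.2.
Round up to the next whole participant.

n = 75 per group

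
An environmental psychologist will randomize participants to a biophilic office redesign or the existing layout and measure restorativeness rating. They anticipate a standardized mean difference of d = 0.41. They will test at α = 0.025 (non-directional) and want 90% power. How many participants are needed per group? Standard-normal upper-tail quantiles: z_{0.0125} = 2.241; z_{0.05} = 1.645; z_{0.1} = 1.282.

n = 148 per group

For two independent groups with equal n: n = 2·((z_{α/2} + z_β) / d)².
z_{α/2} + z_β = 2.241 + 1.282 = 3.523.
n = 2 × (3.523 / 0.41)² = 2 × 8.593² = 2 × 73.83 = 147.7.
Round up to the next whole participant.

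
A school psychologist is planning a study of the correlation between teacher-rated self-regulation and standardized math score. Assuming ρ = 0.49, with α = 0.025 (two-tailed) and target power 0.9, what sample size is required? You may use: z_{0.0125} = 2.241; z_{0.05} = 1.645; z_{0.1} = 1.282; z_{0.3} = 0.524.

Fisher's z: C = ½·ln((1+r)/(1−r)) = ½·ln(2.9216) = 0.5361.
n = ((z_{α/2} + z_β)/C)² + 3.
(2.241 + 1.282) / 0.5361 = 3.523 / 0.5361 = 6.572.
n = 6.572² + 3 = 43.19 + 3 = 46.2.
Round up.

n = 47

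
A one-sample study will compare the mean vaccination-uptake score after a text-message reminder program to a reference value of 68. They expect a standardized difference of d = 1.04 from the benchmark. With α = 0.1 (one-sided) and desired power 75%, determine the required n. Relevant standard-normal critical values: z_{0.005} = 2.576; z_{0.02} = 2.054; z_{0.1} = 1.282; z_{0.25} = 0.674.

n = 4

For a one-sample test: n = ((z_{α} + z_β) / d)².
z_{α} + z_β = 1.282 + 0.674 = 1.956.
n = (1.956 / 1.04)² = 1.881² = 3.54.
Round up.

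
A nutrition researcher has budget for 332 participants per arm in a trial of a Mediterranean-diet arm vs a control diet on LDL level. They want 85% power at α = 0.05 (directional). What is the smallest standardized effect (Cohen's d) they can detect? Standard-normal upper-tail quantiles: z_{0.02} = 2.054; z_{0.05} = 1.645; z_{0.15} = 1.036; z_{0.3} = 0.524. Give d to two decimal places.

d_min ≈ 0.21

For two independent groups of n = 332 each: d_min = (z_{α} + z_β)·√(2/n).
z-sum = 1.645 + 1.036 = 2.681.
d_min = 2.681 × √(2/332) = 2.681 × 0.0776 = 0.208.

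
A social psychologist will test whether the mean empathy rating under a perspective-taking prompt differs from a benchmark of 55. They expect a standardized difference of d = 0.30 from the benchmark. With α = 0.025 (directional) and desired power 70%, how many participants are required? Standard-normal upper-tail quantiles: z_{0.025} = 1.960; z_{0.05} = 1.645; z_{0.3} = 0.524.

For a one-sample test: n = ((z_{α} + z_β) / d)².
z_{α} + z_β = 1.960 + 0.524 = 2.484.
n = (2.484 / 0.30)² = 8.280² = 68.56.
Round up.

n = 69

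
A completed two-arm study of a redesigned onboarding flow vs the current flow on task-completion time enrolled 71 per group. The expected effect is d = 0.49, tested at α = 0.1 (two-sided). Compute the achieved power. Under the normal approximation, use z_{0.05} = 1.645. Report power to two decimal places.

power ≈ 0.90

For two equal groups, power = Φ(d·√(n/2) − z_{α/2}).
d·√(n/2) = 0.49 × √(71/2) = 0.49 × 5.958 = 2.920.
z_β = 2.920 − 1.645 = 1.275.
Power = Φ(1.275) = 0.899.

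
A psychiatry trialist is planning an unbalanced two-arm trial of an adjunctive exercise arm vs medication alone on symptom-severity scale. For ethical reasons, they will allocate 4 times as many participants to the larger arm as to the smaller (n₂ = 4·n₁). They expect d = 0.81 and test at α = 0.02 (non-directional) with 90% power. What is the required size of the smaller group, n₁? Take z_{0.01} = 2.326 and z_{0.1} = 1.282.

n₁ = 25

With allocation ratio k = n₂/n₁ = 4, Var(x̄₁−x̄₂) = σ²(1/n₁ + 1/(k·n₁)) = σ²·(k+1)/(k·n₁).
So n₁ = (1 + 1/k)·((z_{α/2} + z_β)/d)² = 1.250 × (3.608/0.81)².
n₁ = 1.250 × 19.84 = 24.8.
Round up: n₁ = 25, giving n₂ = 4 × 25 = 100.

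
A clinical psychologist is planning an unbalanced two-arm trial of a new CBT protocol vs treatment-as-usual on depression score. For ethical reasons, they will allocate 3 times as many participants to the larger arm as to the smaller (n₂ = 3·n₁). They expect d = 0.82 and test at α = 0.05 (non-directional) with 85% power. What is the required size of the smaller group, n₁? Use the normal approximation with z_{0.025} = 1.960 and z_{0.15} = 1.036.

With allocation ratio k = n₂/n₁ = 3, Var(x̄₁−x̄₂) = σ²(1/n₁ + 1/(k·n₁)) = σ²·(k+1)/(k·n₁).
So n₁ = (1 + 1/k)·((z_{α/2} + z_β)/d)² = 1.333 × (2.996/0.82)².
n₁ = 1.333 × 13.35 = 17.8.
Round up: n₁ = 18, giving n₂ = 3 × 18 = 54.

n₁ = 18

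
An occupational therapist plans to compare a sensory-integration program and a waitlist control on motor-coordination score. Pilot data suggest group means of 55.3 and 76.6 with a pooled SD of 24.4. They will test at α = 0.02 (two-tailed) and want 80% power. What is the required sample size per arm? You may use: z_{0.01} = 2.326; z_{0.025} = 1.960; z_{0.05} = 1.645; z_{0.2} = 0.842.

Cohen's d = |M₁ − M₂| / SD_pooled = |55.3 − 76.6| / 24.4 = 21.3 / 24.4 = 0.873.
For two independent groups with equal n: n = 2·((z_{α/2} + z_β) / d)².
z_{α/2} + z_β = 2.326 + 0.842 = 3.168.
n = 2 × (3.168 / 0.873)² = 2 × 3.629² = 2 × 13.17 = 26.3.
Round up to the next whole participant.

n = 27 per group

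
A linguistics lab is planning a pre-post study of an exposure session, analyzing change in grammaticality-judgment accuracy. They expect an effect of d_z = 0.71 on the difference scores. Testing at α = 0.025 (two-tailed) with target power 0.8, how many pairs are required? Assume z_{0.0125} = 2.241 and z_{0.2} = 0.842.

n = 19 pairs

For a paired (one-sample on differences) test: n = ((z_{α/2} + z_β) / d)².
z_{α/2} + z_β = 2.241 + 0.842 = 3.083.
n = (3.083 / 0.71)² = 4.342² = 18.86.
Round up.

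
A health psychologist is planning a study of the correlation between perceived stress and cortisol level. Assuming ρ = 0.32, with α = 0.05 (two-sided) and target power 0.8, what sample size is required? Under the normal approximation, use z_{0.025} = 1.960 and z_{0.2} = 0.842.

n = 75

Fisher's z: C = ½·ln((1+r)/(1−r)) = ½·ln(1.9412) = 0.3316.
n = ((z_{α/2} + z_β)/C)² + 3.
(1.960 + 0.842) / 0.3316 = 2.802 / 0.3316 = 8.450.
n = 8.450² + 3 = 71.40 + 3 = 74.4.
Round up.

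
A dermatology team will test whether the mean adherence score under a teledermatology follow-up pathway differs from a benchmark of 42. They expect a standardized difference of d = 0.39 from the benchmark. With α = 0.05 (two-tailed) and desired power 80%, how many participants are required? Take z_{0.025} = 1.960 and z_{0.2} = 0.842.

n = 52

For a one-sample test: n = ((z_{α/2} + z_β) / d)².
z_{α/2} + z_β = 1.960 + 0.842 = 2.802.
n = (2.802 / 0.39)² = 7.185² = 51.62.
Round up.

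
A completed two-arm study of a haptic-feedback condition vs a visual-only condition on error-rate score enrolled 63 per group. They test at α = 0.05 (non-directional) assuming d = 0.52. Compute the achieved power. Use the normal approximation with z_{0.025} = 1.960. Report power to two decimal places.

power ≈ 0.83

For two equal groups, power = Φ(d·√(n/2) − z_{α/2}).
d·√(n/2) = 0.52 × √(63/2) = 0.52 × 5.612 = 2.918.
z_β = 2.918 − 1.960 = 0.958.
Power = Φ(0.958) = 0.831.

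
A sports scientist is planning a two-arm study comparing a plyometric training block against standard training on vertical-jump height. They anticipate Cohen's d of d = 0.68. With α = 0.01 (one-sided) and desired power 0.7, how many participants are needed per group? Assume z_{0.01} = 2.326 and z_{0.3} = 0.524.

n = 36 per group

For two independent groups with equal n: n = 2·((z_{α} + z_β) / d)².
z_{α} + z_β = 2.326 + 0.524 = 2.850.
n = 2 × (2.850 / 0.68)² = 2 × 4.191² = 2 × 17.57 = 35.1.
Round up to the next whole participant.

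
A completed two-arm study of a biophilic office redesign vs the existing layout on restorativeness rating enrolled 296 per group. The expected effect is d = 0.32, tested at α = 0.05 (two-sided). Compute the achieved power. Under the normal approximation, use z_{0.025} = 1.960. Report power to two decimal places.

power ≈ 0.97

For two equal groups, power = Φ(d·√(n/2) − z_{α/2}).
d·√(n/2) = 0.32 × √(296/2) = 0.32 × 12.166 = 3.893.
z_β = 3.893 − 1.960 = 1.933.
Power = Φ(1.933) = 0.973.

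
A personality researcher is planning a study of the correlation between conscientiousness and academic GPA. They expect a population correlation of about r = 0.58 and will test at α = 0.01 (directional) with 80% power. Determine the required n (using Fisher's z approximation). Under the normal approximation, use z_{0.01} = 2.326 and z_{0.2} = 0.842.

Fisher's z: C = ½·ln((1+r)/(1−r)) = ½·ln(3.7619) = 0.6625.
n = ((z_{α} + z_β)/C)² + 3.
(2.326 + 0.842) / 0.6625 = 3.168 / 0.6625 = 4.782.
n = 4.782² + 3 = 22.87 + 3 = 25.9.
Round up.

n = 26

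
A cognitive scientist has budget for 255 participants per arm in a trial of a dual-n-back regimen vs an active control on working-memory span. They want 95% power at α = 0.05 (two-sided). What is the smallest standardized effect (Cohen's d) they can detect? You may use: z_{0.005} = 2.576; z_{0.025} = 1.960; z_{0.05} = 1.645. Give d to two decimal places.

d_min ≈ 0.32

For two independent groups of n = 255 each: d_min = (z_{α/2} + z_β)·√(2/n).
z-sum = 1.960 + 1.645 = 3.605.
d_min = 3.605 × √(2/255) = 3.605 × 0.0886 = 0.319.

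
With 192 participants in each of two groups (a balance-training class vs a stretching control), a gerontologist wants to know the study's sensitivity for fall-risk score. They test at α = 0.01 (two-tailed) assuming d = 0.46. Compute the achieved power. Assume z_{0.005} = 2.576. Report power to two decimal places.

For two equal groups, power = Φ(d·√(n/2) − z_{α/2}).
d·√(n/2) = 0.46 × √(192/2) = 0.46 × 9.798 = 4.507.
z_β = 4.507 − 2.576 = 1.931.
Power = Φ(1.931) = 0.973.

power ≈ 0.97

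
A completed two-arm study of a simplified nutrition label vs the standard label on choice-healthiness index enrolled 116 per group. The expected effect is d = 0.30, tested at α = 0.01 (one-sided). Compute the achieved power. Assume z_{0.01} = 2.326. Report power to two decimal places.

power ≈ 0.48

For two equal groups, power = Φ(d·√(n/2) − z_{α}).
d·√(n/2) = 0.30 × √(116/2) = 0.30 × 7.616 = 2.285.
z_β = 2.285 − 2.326 = -0.041.
Power = Φ(-0.041) = 0.484.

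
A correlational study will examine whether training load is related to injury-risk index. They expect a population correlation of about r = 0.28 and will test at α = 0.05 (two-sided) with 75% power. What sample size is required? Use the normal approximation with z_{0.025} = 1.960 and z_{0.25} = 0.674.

n = 87

Fisher's z: C = ½·ln((1+r)/(1−r)) = ½·ln(1.7778) = 0.2877.
n = ((z_{α/2} + z_β)/C)² + 3.
(1.960 + 0.674) / 0.2877 = 2.634 / 0.2877 = 9.155.
n = 9.155² + 3 = 83.82 + 3 = 86.8.
Round up.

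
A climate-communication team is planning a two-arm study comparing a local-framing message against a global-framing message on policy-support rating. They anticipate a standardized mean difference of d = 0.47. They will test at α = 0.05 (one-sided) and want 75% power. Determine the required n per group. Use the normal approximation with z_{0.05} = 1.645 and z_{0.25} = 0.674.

n = 49 per group

For two independent groups with equal n: n = 2·((z_{α} + z_β) / d)².
z_{α} + z_β = 1.645 + 0.674 = 2.319.
n = 2 × (2.319 / 0.47)² = 2 × 4.934² = 2 × 24.34 = 48.7.
Round up to the next whole participant.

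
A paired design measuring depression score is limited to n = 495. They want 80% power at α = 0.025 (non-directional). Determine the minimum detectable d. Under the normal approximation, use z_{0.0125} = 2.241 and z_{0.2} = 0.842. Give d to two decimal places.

d_min ≈ 0.14

For a single sample (or paired design) of n = 495: d_min = (z_{α/2} + z_β)/√n.
z-sum = 2.241 + 0.842 = 3.083.
d_min = 3.083 / √495 = 3.083 / 22.249 = 0.139.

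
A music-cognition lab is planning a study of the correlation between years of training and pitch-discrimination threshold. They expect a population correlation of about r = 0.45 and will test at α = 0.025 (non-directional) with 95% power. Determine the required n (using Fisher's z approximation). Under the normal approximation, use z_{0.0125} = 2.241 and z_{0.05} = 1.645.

n = 68

Fisher's z: C = ½·ln((1+r)/(1−r)) = ½·ln(2.6364) = 0.4847.
n = ((z_{α/2} + z_β)/C)² + 3.
(2.241 + 1.645) / 0.4847 = 3.886 / 0.4847 = 8.017.
n = 8.017² + 3 = 64.28 + 3 = 67.3.
Round up.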